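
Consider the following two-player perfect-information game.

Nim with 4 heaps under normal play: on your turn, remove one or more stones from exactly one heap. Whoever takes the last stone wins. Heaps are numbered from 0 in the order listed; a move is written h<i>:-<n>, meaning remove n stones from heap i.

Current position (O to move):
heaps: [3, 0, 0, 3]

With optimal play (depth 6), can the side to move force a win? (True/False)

ply 1, O at (3,0,0,3) | h0:-1=-1→(2,0,0,3)*; h0:-2=-1→(1,0,0,3); h0:-3=-1→(0,0,0,3); h3:-1=-1→(3,0,0,2); h3:-2=-1→(3,0,0,1); h3:-3=-1→(3,0,0,0)
ply 2, X at (2,0,0,3) | h0:-1=-1→(1,0,0,3); h0:-2=-1→(0,0,0,3); h3:-1=+1→(2,0,0,2)*; h3:-2=-1→(2,0,0,1); h3:-3=-1→(2,0,0,0)
ply 3, O at (2,0,0,2) | h0:-1=-1→(1,0,0,2)*; h0:-2=-1→(0,0,0,2); h3:-1=-1→(2,0,0,1); h3:-2=-1→(2,0,0,0)
ply 4, X at (1,0,0,2) | h0:-1=-1→(0,0,0,2); h3:-1=+1→(1,0,0,1)*; h3:-2=-1→(1,0,0,0)
ply 5, O at (1,0,0,1) | h0:-1=-1→(0,0,0,1)*; h3:-1=-1→(1,0,0,0)
ply 6, X at (0,0,0,1) | h3:-1=+1→(0,0,0,0)*
ply 7: (0,0,0,0) is terminal -1 (O); from (3,0,0,3) depth 6

O winning at [(3,0,0,3)]: False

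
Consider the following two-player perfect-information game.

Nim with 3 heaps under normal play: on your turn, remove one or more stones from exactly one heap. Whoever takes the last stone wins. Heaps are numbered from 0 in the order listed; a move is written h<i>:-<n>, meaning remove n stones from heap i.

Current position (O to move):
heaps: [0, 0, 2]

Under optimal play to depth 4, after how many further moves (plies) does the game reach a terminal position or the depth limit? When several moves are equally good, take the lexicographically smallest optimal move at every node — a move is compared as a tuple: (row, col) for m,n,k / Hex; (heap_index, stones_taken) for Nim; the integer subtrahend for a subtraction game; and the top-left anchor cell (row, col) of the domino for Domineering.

PV length from [(0,0,2)]: 1 ply

[(0,0,2)] O move#1: h2:-1:-1/(0,0,1), h2:-2:+1/(0,0,0)*
[(0,0,0)] end (terminal -1, X#2); searched (0,0,2) to 4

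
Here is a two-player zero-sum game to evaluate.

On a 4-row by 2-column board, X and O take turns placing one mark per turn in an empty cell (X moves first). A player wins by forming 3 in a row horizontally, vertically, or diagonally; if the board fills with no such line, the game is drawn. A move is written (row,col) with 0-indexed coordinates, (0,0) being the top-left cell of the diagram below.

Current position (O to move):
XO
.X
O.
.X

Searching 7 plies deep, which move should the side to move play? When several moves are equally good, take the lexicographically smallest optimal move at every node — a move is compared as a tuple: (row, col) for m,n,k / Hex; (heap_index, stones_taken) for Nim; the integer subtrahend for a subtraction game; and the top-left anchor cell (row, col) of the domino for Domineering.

O's best at [XO/.X/O./.X]: (2,1)

p1 O@[XO/.X/O./.X]: (1,0)[XO/OX/O./.X]-1 (2,1)[XO/.X/OO/.X]+0* (3,0)[XO/.X/O./OX]-1
p2 X@[XO/.X/OO/.X]: (1,0)[XO/XX/OO/.X]+0* (3,0)[XO/.X/OO/XX]+0
p3 O@[XO/XX/OO/.X]: (3,0)[XO/XX/OO/OX]+0*
p4 X@[XO/XX/OO/OX] terminal +0; root [XO/.X/O./.X] d7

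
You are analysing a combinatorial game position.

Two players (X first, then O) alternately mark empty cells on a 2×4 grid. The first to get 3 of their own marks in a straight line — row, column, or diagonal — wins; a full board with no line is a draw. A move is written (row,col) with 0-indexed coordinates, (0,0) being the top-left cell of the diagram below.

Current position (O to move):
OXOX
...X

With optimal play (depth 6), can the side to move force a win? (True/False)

p1 O@[OXOX/...X]: (1,0)[OXOX/O..X]+0* (1,1)[OXOX/.O.X]+0 (1,2)[OXOX/..OX]+0
p2 X@[OXOX/O..X]: (1,1)[OXOX/OX.X]+0* (1,2)[OXOX/O.XX]+0
p3 O@[OXOX/OX.X]: (1,2)[OXOX/OXOX]+0*
p4 X@[OXOX/OXOX] terminal +0; root [OXOX/...X] d6

O winning at [OXOX/...X]: False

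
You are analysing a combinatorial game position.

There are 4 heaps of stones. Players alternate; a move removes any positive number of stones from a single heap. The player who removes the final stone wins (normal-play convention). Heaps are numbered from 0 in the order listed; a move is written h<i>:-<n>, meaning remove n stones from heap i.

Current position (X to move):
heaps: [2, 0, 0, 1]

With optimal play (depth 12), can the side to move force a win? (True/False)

p1 X@[(2,0,0,1)]: h0:-1[(1,0,0,1)]+1* h0:-2[(0,0,0,1)]-1 h3:-1[(2,0,0,0)]-1
p2 O@[(1,0,0,1)]: h0:-1[(0,0,0,1)]-1* h3:-1[(1,0,0,0)]-1
p3 X@[(0,0,0,1)]: h3:-1[(0,0,0,0)]+1*
p4 O@[(0,0,0,0)] terminal -1; root [(2,0,0,1)] d12

X winning at [(2,0,0,1)]: True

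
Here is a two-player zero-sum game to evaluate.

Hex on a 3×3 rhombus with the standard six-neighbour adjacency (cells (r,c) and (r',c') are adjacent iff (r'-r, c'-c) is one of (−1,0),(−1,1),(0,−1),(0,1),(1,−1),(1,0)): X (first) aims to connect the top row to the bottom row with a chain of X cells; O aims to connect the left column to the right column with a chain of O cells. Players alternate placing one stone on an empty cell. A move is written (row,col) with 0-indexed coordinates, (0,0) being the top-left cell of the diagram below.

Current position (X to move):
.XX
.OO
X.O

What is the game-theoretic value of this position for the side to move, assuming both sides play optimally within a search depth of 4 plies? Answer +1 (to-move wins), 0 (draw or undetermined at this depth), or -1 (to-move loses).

value(.XX/.OO/X.O, X) = +1

[.XX/.OO/X.O] X move#1: (0,0):-1/XXX/.OO/X.O, (1,0):+1/.XX/XOO/X.O*, (2,1):-1/.XX/.OO/XXO
[.XX/XOO/X.O] end (terminal -1, O#2); searched .XX/.OO/X.O to 4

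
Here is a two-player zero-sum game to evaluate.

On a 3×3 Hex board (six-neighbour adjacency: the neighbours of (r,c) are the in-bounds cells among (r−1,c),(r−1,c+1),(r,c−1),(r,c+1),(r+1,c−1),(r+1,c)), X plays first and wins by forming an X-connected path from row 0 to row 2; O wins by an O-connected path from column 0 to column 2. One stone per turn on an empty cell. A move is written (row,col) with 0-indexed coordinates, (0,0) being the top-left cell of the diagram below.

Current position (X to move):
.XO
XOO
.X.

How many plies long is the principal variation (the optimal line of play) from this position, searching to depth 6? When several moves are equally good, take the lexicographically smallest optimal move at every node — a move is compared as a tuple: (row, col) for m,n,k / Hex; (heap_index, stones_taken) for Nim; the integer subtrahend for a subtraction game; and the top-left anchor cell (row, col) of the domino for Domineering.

[.XO/XOO/.X.] X move#1: (0,0):-1/XXO/XOO/.X., (2,0):+1/.XO/XOO/XX.*, (2,2):-1/.XO/XOO/.XX
[.XO/XOO/XX.] end (terminal -1, O#2); searched .XO/XOO/.X. to 6

PV length from [.XO/XOO/.X.]: 1 ply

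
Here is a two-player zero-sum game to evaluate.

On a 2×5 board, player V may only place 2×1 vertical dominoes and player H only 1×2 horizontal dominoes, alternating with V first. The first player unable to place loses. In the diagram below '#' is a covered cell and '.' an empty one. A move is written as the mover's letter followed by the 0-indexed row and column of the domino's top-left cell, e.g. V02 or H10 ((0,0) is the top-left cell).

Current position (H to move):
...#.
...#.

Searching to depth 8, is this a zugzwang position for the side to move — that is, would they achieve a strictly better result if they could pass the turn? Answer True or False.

[...#./...#.] H move#1: H00:-1/##.#./...#.*, H01:-1/.###./...#., H10:-1/...#./##.#., H11:-1/...#./.###.
[##.#./...#.] V move#2: V02:+1/####./..##.*, V04:-1/##.##/...##
[####./..##.] H move#3: H10:-1/####./####.*
[####./####.] V move#4: V04:+1/#####/#####*
[#####/#####] end (terminal -1, H#5); searched ...#./...#. to 8
if H skipped the turn, V would face:
~ [...#./...#.] V move#1: V00:-1/#..#./#..#., V01:+1/.#.#./.#.#.*, V02:-1/..##./..##., V04:-1/...##/...##
~ [.#.#./.#.#.] end (terminal -1, H#2); searched ...#./...#. to 8
compare (H): move=-1 vs pass=-1

zugzwang(...#./...#., H) = False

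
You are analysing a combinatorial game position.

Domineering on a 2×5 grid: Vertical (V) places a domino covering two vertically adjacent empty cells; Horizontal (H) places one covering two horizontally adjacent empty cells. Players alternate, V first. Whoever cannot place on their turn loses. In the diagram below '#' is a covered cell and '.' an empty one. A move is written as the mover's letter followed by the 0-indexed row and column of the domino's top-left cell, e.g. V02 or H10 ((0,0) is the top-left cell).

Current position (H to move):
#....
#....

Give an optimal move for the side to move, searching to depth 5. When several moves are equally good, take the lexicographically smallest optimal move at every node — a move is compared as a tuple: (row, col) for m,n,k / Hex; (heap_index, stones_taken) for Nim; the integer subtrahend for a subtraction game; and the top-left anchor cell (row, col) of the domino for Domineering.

H's best at [#..../#....]: H02

p1 H@[#..../#....]: H01[###../#....]-1 H02[#.##./#....]+1* H03[#..##/#....]-1 H11[#..../###..]-1 H12[#..../#.##.]+1 H13[#..../#..##]-1
p2 V@[#.##./#....]: V01[####./##...]-1* V04[#.###/#...#]-1
p3 H@[####./##...]: H12[####./####.]-1 H13[####./##.##]+1*
p4 V@[####./##.##] terminal -1; root [#..../#....] d5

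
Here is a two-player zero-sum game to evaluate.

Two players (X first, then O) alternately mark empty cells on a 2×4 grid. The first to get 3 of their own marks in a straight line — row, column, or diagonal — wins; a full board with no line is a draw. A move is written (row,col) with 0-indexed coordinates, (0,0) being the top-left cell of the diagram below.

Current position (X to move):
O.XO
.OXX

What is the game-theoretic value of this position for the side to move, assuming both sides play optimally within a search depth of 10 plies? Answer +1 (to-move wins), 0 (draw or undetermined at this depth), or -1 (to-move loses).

[O.XO/.OXX] X move#1: (0,1):+0/OXXO/.OXX*, (1,0):+0/O.XO/XOXX
[OXXO/.OXX] O move#2: (1,0):+0/OXXO/OOXX*
[OXXO/OOXX] end (terminal +0, X#3); searched O.XO/.OXX to 10

value(O.XO/.OXX, X) = 0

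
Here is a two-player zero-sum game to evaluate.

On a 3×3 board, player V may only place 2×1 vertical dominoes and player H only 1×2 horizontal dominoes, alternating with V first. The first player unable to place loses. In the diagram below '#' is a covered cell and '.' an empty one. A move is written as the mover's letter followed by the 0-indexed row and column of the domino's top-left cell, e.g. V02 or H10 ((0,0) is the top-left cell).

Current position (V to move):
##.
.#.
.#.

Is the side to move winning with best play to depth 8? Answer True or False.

V winning at [##./.#./.#.]: True

p1 V@[##./.#./.#.]: V02[###/.##/.#.]+1* V10[##./##./##.]+1 V12[##./.##/.##]+1
p2 H@[###/.##/.#.] terminal -1; root [##./.#./.#.] d8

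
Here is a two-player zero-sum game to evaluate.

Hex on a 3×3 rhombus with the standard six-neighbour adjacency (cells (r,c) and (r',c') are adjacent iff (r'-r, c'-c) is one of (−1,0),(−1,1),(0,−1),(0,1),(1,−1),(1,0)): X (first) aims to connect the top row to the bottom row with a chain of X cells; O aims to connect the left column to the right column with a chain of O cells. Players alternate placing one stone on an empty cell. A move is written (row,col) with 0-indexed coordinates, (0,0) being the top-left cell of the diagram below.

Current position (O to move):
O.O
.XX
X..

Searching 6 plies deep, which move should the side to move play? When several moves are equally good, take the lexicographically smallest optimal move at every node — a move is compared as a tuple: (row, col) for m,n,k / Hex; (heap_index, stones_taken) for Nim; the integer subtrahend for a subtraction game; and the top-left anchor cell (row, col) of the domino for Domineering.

ply 1, O at O.O/.XX/X.. | (0,1)=+1→OOO/.XX/X..*; (1,0)=-1→O.O/OXX/X..; (2,1)=-1→O.O/.XX/XO.; (2,2)=-1→O.O/.XX/X.O
ply 2: OOO/.XX/X.. is terminal -1 (X); from O.O/.XX/X.. depth 6

O's best at [O.O/.XX/X..]: (0,1)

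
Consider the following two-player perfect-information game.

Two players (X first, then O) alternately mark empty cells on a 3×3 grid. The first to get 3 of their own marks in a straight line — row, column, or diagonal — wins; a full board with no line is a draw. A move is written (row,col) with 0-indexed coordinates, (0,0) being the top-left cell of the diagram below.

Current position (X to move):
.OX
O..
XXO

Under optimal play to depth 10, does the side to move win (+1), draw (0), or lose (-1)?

p1 X@[.OX/O../XXO]: (0,0)[XOX/O../XXO]+0 (1,1)[.OX/OX./XXO]+1* (1,2)[.OX/O.X/XXO]+0
p2 O@[.OX/OX./XXO] terminal -1; root [.OX/O../XXO] d10

value(.OX/O../XXO, X) = +1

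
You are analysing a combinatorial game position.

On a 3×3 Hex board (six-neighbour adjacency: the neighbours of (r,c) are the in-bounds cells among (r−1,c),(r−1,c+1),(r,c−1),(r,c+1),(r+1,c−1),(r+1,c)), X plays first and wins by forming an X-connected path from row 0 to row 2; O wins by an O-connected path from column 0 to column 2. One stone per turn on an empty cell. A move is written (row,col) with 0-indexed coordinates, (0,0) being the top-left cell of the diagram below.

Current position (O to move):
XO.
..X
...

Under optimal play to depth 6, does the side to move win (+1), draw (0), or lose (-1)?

value(XO./..X/..., O) = -1

[XO./..X/...] O move#1: (0,2):-1/XOO/..X/...*, (1,0):-1/XO./O.X/..., (1,1):-1/XO./.OX/..., (2,0):-1/XO./..X/O.., (2,1):-1/XO./..X/.O., (2,2):-1/XO./..X/..O
[XOO/..X/...] X move#2: (1,0):+1/XOO/X.X/...*, (1,1):-1/XOO/.XX/..., (2,0):-1/XOO/..X/X.., (2,1):-1/XOO/..X/.X., (2,2):-1/XOO/..X/..X
[XOO/X.X/...] O move#3: (1,1):-1/XOO/XOX/...*, (2,0):-1/XOO/X.X/O.., (2,1):-1/XOO/X.X/.O., (2,2):-1/XOO/X.X/..O
[XOO/XOX/...] X move#4: (2,0):+1/XOO/XOX/X..*, (2,1):-1/XOO/XOX/.X., (2,2):-1/XOO/XOX/..X
[XOO/XOX/X..] end (terminal -1, O#5); searched XO./..X/... to 6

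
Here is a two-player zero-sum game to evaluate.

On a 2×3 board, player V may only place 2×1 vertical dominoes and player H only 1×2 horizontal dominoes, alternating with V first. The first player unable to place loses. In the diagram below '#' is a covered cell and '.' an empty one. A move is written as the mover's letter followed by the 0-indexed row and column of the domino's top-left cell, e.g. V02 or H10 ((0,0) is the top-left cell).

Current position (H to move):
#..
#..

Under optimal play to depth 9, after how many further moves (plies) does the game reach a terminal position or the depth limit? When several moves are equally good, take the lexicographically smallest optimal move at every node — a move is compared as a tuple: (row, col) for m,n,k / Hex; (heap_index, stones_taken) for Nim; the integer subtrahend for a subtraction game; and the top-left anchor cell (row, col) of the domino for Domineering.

PV length from [#../#..]: 1 ply

[#../#..] H move#1: H01:+1/###/#..*, H11:+1/#../###
[###/#..] end (terminal -1, V#2); searched #../#.. to 9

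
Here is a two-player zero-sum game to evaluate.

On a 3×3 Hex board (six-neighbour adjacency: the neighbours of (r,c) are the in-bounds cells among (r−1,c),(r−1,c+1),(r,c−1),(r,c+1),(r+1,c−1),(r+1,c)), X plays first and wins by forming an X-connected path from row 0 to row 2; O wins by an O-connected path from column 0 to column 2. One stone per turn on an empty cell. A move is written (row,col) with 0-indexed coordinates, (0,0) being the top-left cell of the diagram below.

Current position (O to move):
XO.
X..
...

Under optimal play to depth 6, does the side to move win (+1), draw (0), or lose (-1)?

value(XO./X../..., O) = -1

p1 O@[XO./X../...]: (0,2)[XOO/X../...]-1* (1,1)[XO./XO./...]-1 (1,2)[XO./X.O/...]-1 (2,0)[XO./X../O..]-1 (2,1)[XO./X../.O.]-1 (2,2)[XO./X../..O]-1
p2 X@[XOO/X../...]: (1,1)[XOO/XX./...]+1* (1,2)[XOO/X.X/...]+1 (2,0)[XOO/X../X..]+1 (2,1)[XOO/X../.X.]+1 (2,2)[XOO/X../..X]+1
p3 O@[XOO/XX./...]: (1,2)[XOO/XXO/...]-1* (2,0)[XOO/XX./O..]-1 (2,1)[XOO/XX./.O.]-1 (2,2)[XOO/XX./..O]-1
p4 X@[XOO/XXO/...]: (2,0)[XOO/XXO/X..]+1* (2,1)[XOO/XXO/.X.]+1 (2,2)[XOO/XXO/..X]+1
p5 O@[XOO/XXO/X..] terminal -1; root [XO./X../...] d6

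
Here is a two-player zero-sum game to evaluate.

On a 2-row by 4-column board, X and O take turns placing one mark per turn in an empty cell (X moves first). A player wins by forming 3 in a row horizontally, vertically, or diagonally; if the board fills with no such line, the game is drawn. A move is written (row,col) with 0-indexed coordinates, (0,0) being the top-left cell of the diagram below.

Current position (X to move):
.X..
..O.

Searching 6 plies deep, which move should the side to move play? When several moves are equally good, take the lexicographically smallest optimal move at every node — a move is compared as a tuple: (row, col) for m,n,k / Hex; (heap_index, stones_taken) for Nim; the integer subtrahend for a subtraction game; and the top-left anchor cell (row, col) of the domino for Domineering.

X's best at [.X../..O.]: (0,2)

[.X../..O.] X move#1: (0,0):+0/XX../..O., (0,2):+1/.XX./..O.*, (0,3):+0/.X.X/..O., (1,0):+0/.X../X.O., (1,1):+0/.X../.XO., (1,3):+0/.X../..OX
[.XX./..O.] O move#2: (0,0):-1/OXX./..O.*, (0,3):-1/.XXO/..O., (1,0):-1/.XX./O.O., (1,1):-1/.XX./.OO., (1,3):-1/.XX./..OO
[OXX./..O.] X move#3: (0,3):+1/OXXX/..O.*, (1,0):+0/OXX./X.O., (1,1):+0/OXX./.XO., (1,3):+0/OXX./..OX
[OXXX/..O.] end (terminal -1, O#4); searched .X../..O. to 6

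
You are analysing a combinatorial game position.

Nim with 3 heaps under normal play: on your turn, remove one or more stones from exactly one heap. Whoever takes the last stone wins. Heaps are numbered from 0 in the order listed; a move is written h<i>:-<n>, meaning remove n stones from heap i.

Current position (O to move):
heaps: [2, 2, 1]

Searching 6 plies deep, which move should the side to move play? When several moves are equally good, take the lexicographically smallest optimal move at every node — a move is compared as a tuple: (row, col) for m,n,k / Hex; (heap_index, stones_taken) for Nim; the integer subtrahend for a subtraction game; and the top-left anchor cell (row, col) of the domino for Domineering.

ply 1, O at (2,2,1) | h0:-1=-1→(1,2,1); h0:-2=-1→(0,2,1); h1:-1=-1→(2,1,1); h1:-2=-1→(2,0,1); h2:-1=+1→(2,2,0)*
ply 2, X at (2,2,0) | h0:-1=-1→(1,2,0)*; h0:-2=-1→(0,2,0); h1:-1=-1→(2,1,0); h1:-2=-1→(2,0,0)
ply 3, O at (1,2,0) | h0:-1=-1→(0,2,0); h1:-1=+1→(1,1,0)*; h1:-2=-1→(1,0,0)
ply 4, X at (1,1,0) | h0:-1=-1→(0,1,0)*; h1:-1=-1→(1,0,0)
ply 5, O at (0,1,0) | h1:-1=+1→(0,0,0)*
ply 6: (0,0,0) is terminal -1 (X); from (2,2,1) depth 6

O's best at [(2,2,1)]: h2:-1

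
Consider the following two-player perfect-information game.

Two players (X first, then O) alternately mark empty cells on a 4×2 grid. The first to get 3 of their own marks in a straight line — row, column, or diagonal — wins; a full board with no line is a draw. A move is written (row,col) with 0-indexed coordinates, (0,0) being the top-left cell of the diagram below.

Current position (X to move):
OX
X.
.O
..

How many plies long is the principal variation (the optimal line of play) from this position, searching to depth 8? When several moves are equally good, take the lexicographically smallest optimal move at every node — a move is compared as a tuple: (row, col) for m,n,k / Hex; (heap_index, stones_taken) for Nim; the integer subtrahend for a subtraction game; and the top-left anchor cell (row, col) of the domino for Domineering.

ply 1, X at OX/X./.O/.. | (1,1)=+0→OX/XX/.O/..*; (2,0)=+0→OX/X./XO/..; (3,0)=+0→OX/X./.O/X.; (3,1)=+0→OX/X./.O/.X
ply 2, O at OX/XX/.O/.. | (2,0)=+0→OX/XX/OO/..*; (3,0)=+0→OX/XX/.O/O.; (3,1)=+0→OX/XX/.O/.O
ply 3, X at OX/XX/OO/.. | (3,0)=+0→OX/XX/OO/X.*; (3,1)=+0→OX/XX/OO/.X
ply 4, O at OX/XX/OO/X. | (3,1)=+0→OX/XX/OO/XO*
ply 5: OX/XX/OO/XO is terminal +0 (X); from OX/X./.O/.. depth 8

PV length from [OX/X./.O/..]: 4 plies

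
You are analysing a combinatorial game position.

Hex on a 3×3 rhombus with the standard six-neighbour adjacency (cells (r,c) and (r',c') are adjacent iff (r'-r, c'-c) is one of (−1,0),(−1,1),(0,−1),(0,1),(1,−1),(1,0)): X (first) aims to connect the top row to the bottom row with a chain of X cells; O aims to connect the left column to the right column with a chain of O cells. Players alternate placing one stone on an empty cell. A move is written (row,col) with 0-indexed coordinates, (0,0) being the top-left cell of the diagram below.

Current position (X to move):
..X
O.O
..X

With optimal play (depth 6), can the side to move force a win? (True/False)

p1 X@[..X/O.O/..X]: (0,0)[X.X/O.O/..X]-1 (0,1)[.XX/O.O/..X]-1 (1,1)[..X/OXO/..X]+1* (2,0)[..X/O.O/X.X]-1 (2,1)[..X/O.O/.XX]-1
p2 O@[..X/OXO/..X]: (0,0)[O.X/OXO/..X]-1* (0,1)[.OX/OXO/..X]-1 (2,0)[..X/OXO/O.X]-1 (2,1)[..X/OXO/.OX]-1
p3 X@[O.X/OXO/..X]: (0,1)[OXX/OXO/..X]+1* (2,0)[O.X/OXO/X.X]+1 (2,1)[O.X/OXO/.XX]+1
p4 O@[OXX/OXO/..X]: (2,0)[OXX/OXO/O.X]-1* (2,1)[OXX/OXO/.OX]-1
p5 X@[OXX/OXO/O.X]: (2,1)[OXX/OXO/OXX]+1*
p6 O@[OXX/OXO/OXX] terminal -1; root [..X/O.O/..X] d6

X winning at [..X/O.O/..X]: True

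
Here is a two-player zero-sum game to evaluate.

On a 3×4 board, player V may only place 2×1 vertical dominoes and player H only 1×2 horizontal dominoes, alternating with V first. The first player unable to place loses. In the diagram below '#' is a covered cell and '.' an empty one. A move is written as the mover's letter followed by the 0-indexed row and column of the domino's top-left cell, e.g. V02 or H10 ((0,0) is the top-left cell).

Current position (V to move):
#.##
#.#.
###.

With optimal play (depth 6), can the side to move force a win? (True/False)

ply 1, V at #.##/#.#./###. | V01=+1→####/###./###.*; V13=+1→#.##/#.##/####
ply 2: ####/###./###. is terminal -1 (H); from #.##/#.#./###. depth 6

V winning at [#.##/#.#./###.]: True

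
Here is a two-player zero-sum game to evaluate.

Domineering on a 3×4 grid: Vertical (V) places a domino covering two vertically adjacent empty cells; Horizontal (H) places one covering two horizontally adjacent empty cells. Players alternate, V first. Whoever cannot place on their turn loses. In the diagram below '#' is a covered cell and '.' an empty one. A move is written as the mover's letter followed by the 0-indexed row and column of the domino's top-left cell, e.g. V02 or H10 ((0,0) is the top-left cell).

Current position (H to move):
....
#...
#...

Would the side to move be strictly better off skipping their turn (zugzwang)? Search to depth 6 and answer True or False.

zugzwang(..../#.../#..., H) = False

[..../#.../#...] H move#1: H00:-1/##../#.../#..., H01:-1/.##./#.../#..., H02:-1/..##/#.../#..., H11:+1/..../###./#...*, H12:+1/..../#.##/#..., H21:-1/..../#.../###., H22:-1/..../#.../#.##
[..../###./#...] V move#2: V03:-1/...#/####/#...*, V13:-1/..../####/#..#
[...#/####/#...] H move#3: H00:+1/##.#/####/#...*, H01:+1/.###/####/#..., H21:+1/...#/####/###., H22:+1/...#/####/#.##
[##.#/####/#...] end (terminal -1, V#4); searched ..../#.../#... to 6
suppose H passes — search the same position with V to move:
pass> [..../#.../#...] V move#1: V01:-1/.#../##../#..., V02:+1/..#./#.#./#...*, V03:-1/...#/#..#/#..., V11:-1/..../##../##.., V12:+1/..../#.#./#.#., V13:-1/..../#..#/#..#
pass> [..#./#.#./#...] H move#2: H00:-1/###./#.#./#...*, H21:-1/..#./#.#./###., H22:-1/..#./#.#./#.##
pass> [###./#.#./#...] V move#3: V03:-1/####/#.##/#..., V11:+1/###./###./##..*, V13:-1/###./#.##/#..#
pass> [###./###./##..] H move#4: H22:-1/###./###./####*
pass> [###./###./####] V move#5: V03:+1/####/####/####*
pass> [####/####/####] end (terminal -1, H#6); searched ..../#.../#... to 6
for H: play +1, pass -1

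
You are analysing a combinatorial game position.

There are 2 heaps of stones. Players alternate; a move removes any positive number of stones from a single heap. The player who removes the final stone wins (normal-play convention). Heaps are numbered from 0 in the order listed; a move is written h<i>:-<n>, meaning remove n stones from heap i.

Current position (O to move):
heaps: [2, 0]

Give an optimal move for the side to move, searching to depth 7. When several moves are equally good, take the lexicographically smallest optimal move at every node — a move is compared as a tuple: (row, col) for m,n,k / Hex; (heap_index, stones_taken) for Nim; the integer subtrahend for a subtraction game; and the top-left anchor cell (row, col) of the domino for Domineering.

O's best at [(2,0)]: h0:-2

ply 1, O at (2,0) | h0:-1=-1→(1,0); h0:-2=+1→(0,0)*
ply 2: (0,0) is terminal -1 (X); from (2,0) depth 7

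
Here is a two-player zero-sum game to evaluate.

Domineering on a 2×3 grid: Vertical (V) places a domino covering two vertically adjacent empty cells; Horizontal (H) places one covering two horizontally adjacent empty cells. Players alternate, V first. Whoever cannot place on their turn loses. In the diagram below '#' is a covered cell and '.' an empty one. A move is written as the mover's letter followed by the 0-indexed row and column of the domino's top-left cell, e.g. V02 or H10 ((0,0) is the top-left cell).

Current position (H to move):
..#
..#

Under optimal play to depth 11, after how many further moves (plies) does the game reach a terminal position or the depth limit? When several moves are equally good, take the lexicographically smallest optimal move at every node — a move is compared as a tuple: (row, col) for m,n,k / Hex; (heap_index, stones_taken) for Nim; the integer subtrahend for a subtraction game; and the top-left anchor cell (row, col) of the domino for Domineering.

PV length from [..#/..#]: 1 ply

[..#/..#] H move#1: H00:+1/###/..#*, H10:+1/..#/###
[###/..#] end (terminal -1, V#2); searched ..#/..# to 11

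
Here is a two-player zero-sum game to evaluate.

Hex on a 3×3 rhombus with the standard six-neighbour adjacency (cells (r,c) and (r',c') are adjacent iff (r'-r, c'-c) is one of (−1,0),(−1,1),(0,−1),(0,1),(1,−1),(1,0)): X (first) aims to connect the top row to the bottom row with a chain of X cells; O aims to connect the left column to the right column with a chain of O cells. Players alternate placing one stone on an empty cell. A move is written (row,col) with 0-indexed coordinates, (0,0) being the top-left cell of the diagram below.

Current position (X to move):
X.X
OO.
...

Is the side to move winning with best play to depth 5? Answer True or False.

X winning at [X.X/OO./...]: True

ply 1, X at X.X/OO./... | (0,1)=-1→XXX/OO./...; (1,2)=+1→X.X/OOX/...*; (2,0)=-1→X.X/OO./X..; (2,1)=-1→X.X/OO./.X.; (2,2)=-1→X.X/OO./..X
ply 2, O at X.X/OOX/... | (0,1)=-1→XOX/OOX/...*; (2,0)=-1→X.X/OOX/O..; (2,1)=-1→X.X/OOX/.O.; (2,2)=-1→X.X/OOX/..O
ply 3, X at XOX/OOX/... | (2,0)=+1→XOX/OOX/X..*; (2,1)=+1→XOX/OOX/.X.; (2,2)=+1→XOX/OOX/..X
ply 4, O at XOX/OOX/X.. | (2,1)=-1→XOX/OOX/XO.*; (2,2)=-1→XOX/OOX/X.O
ply 5, X at XOX/OOX/XO. | (2,2)=+1→XOX/OOX/XOX*
ply 6: XOX/OOX/XOX is terminal -1 (O); from X.X/OO./... depth 5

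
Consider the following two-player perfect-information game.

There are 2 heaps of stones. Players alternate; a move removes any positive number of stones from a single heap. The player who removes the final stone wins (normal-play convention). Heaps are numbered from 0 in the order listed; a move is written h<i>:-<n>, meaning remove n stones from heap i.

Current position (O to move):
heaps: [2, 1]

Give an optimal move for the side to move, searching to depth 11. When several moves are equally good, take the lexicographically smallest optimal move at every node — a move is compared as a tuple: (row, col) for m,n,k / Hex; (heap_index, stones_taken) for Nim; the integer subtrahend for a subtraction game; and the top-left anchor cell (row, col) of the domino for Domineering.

p1 O@[(2,1)]: h0:-1[(1,1)]+1* h0:-2[(0,1)]-1 h1:-1[(2,0)]-1
p2 X@[(1,1)]: h0:-1[(0,1)]-1* h1:-1[(1,0)]-1
p3 O@[(0,1)]: h1:-1[(0,0)]+1*
p4 X@[(0,0)] terminal -1; root [(2,1)] d11

O's best at [(2,1)]: h0:-1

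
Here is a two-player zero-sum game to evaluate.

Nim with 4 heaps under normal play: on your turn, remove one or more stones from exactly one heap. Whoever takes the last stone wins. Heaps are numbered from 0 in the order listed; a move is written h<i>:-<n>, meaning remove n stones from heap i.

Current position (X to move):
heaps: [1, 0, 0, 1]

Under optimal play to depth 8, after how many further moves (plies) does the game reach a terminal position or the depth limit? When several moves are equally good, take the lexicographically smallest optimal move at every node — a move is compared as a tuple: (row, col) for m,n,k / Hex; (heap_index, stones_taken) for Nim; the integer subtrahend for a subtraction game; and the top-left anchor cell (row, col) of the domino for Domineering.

PV length from [(1,0,0,1)]: 2 plies

p1 X@[(1,0,0,1)]: h0:-1[(0,0,0,1)]-1* h3:-1[(1,0,0,0)]-1
p2 O@[(0,0,0,1)]: h3:-1[(0,0,0,0)]+1*
p3 X@[(0,0,0,0)] terminal -1; root [(1,0,0,1)] d8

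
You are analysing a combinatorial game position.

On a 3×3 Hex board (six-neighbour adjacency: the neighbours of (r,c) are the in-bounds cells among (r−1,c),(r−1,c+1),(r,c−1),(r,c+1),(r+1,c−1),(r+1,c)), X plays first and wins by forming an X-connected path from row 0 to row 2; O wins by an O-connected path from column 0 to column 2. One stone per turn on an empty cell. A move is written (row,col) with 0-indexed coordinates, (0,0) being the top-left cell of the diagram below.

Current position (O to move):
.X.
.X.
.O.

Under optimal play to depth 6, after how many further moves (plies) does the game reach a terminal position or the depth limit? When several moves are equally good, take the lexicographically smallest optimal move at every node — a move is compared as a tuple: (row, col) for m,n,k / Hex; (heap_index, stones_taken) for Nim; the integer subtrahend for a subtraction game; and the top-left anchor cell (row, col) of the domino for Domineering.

PV length from [.X./.X./.O.]: 5 plies

[.X./.X./.O.] O move#1: (0,0):-1/OX./.X./.O., (0,2):-1/.XO/.X./.O., (1,0):-1/.X./OX./.O., (1,2):-1/.X./.XO/.O., (2,0):+1/.X./.X./OO.*, (2,2):-1/.X./.X./.OO
[.X./.X./OO.] X move#2: (0,0):-1/XX./.X./OO.*, (0,2):-1/.XX/.X./OO., (1,0):-1/.X./XX./OO., (1,2):-1/.X./.XX/OO., (2,2):-1/.X./.X./OOX
[XX./.X./OO.] O move#3: (0,2):+1/XXO/.X./OO.*, (1,0):+1/XX./OX./OO., (1,2):+1/XX./.XO/OO., (2,2):+1/XX./.X./OOO
[XXO/.X./OO.] X move#4: (1,0):-1/XXO/XX./OO.*, (1,2):-1/XXO/.XX/OO., (2,2):-1/XXO/.X./OOX
[XXO/XX./OO.] O move#5: (1,2):+1/XXO/XXO/OO.*, (2,2):+1/XXO/XX./OOO
[XXO/XXO/OO.] end (terminal -1, X#6); searched .X./.X./.O. to 6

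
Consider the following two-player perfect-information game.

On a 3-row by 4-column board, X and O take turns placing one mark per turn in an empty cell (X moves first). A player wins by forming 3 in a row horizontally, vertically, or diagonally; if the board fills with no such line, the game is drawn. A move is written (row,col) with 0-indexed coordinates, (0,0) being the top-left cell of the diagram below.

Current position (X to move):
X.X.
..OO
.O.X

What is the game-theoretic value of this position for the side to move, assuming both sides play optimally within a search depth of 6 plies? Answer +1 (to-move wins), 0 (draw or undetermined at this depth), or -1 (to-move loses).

ply 1, X at X.X./..OO/.O.X | (0,1)=+1→XXX./..OO/.O.X*; (0,3)=-1→X.XX/..OO/.O.X; (1,0)=-1→X.X./X.OO/.O.X; (1,1)=-1→X.X./.XOO/.O.X; (2,0)=-1→X.X./..OO/XO.X; (2,2)=-1→X.X./..OO/.OXX
ply 2: XXX./..OO/.O.X is terminal -1 (O); from X.X./..OO/.O.X depth 6

value(X.X./..OO/.O.X, X) = +1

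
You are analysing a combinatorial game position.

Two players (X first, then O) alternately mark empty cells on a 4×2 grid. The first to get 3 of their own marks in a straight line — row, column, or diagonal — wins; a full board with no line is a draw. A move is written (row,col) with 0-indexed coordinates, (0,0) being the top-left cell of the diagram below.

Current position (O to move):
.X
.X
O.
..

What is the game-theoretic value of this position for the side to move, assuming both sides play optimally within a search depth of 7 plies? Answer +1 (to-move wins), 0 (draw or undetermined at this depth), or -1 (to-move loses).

value(.X/.X/O./.., O) = 0

ply 1, O at .X/.X/O./.. | (0,0)=-1→OX/.X/O./..; (1,0)=-1→.X/OX/O./..; (2,1)=+0→.X/.X/OO/..*; (3,0)=-1→.X/.X/O./O.; (3,1)=-1→.X/.X/O./.O
ply 2, X at .X/.X/OO/.. | (0,0)=+0→XX/.X/OO/..*; (1,0)=+0→.X/XX/OO/..; (3,0)=+0→.X/.X/OO/X.; (3,1)=-1→.X/.X/OO/.X
ply 3, O at XX/.X/OO/.. | (1,0)=+0→XX/OX/OO/..*; (3,0)=+0→XX/.X/OO/O.; (3,1)=+0→XX/.X/OO/.O
ply 4, X at XX/OX/OO/.. | (3,0)=+0→XX/OX/OO/X.*; (3,1)=-1→XX/OX/OO/.X
ply 5, O at XX/OX/OO/X. | (3,1)=+0→XX/OX/OO/XO*
ply 6: XX/OX/OO/XO is terminal +0 (X); from .X/.X/O./.. depth 7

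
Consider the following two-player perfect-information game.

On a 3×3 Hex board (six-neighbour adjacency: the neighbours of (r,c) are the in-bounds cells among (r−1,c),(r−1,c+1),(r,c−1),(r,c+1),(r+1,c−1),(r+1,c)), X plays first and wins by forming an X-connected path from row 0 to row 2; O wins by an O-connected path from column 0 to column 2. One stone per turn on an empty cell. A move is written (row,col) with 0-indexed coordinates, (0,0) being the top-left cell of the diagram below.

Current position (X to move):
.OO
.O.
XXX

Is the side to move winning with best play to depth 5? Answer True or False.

[.OO/.O./XXX] X move#1: (0,0):-1/XOO/.O./XXX*, (1,0):-1/.OO/XO./XXX, (1,2):-1/.OO/.OX/XXX
[XOO/.O./XXX] O move#2: (1,0):+1/XOO/OO./XXX*, (1,2):-1/XOO/.OO/XXX
[XOO/OO./XXX] end (terminal -1, X#3); searched .OO/.O./XXX to 5

X winning at [.OO/.O./XXX]: False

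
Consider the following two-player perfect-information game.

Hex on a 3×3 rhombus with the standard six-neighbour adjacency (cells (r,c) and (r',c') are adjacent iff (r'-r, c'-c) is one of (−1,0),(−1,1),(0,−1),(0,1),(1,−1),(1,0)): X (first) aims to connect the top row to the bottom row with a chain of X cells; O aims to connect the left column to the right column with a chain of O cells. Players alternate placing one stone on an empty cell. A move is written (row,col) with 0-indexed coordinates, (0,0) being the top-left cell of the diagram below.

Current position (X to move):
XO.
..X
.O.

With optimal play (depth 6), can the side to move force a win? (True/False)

p1 X@[XO./..X/.O.]: (0,2)[XOX/..X/.O.]+1* (1,0)[XO./X.X/.O.]+1 (1,1)[XO./.XX/.O.]+1 (2,0)[XO./..X/XO.]+1 (2,2)[XO./..X/.OX]+1
p2 O@[XOX/..X/.O.]: (1,0)[XOX/O.X/.O.]-1* (1,1)[XOX/.OX/.O.]-1 (2,0)[XOX/..X/OO.]-1 (2,2)[XOX/..X/.OO]-1
p3 X@[XOX/O.X/.O.]: (1,1)[XOX/OXX/.O.]+1* (2,0)[XOX/O.X/XO.]+1 (2,2)[XOX/O.X/.OX]+1
p4 O@[XOX/OXX/.O.]: (2,0)[XOX/OXX/OO.]-1* (2,2)[XOX/OXX/.OO]-1
p5 X@[XOX/OXX/OO.]: (2,2)[XOX/OXX/OOX]+1*
p6 O@[XOX/OXX/OOX] terminal -1; root [XO./..X/.O.] d6

X winning at [XO./..X/.O.]: True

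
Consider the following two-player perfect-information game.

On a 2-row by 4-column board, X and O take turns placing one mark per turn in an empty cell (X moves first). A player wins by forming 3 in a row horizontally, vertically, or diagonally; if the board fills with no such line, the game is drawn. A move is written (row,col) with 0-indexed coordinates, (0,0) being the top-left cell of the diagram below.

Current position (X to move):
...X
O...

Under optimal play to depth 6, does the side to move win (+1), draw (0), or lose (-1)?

value(...X/O..., X) = 0

[...X/O...] X move#1: (0,0):+0/X..X/O...*, (0,1):+0/.X.X/O..., (0,2):+0/..XX/O..., (1,1):+0/...X/OX.., (1,2):+0/...X/O.X., (1,3):+0/...X/O..X
[X..X/O...] O move#2: (0,1):+0/XO.X/O...*, (0,2):+0/X.OX/O..., (1,1):+0/X..X/OO.., (1,2):+0/X..X/O.O., (1,3):+0/X..X/O..O
[XO.X/O...] X move#3: (0,2):+0/XOXX/O...*, (1,1):+0/XO.X/OX.., (1,2):+0/XO.X/O.X., (1,3):+0/XO.X/O..X
[XOXX/O...] O move#4: (1,1):+0/XOXX/OO..*, (1,2):+0/XOXX/O.O., (1,3):+0/XOXX/O..O
[XOXX/OO..] X move#5: (1,2):+0/XOXX/OOX.*, (1,3):-1/XOXX/OO.X
[XOXX/OOX.] O move#6: (1,3):+0/XOXX/OOXO*
[XOXX/OOXO] end (terminal +0, X#7); searched ...X/O... to 6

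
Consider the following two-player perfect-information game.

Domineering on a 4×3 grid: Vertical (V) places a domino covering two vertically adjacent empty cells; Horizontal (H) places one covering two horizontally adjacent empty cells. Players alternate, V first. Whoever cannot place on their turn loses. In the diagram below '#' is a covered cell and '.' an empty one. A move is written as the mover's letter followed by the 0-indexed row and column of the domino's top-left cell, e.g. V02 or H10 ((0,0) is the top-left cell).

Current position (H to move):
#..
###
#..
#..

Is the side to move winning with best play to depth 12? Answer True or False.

[#../###/#../#..] H move#1: H01:-1/###/###/#../#.., H21:+1/#../###/###/#..*, H31:+1/#../###/#../###
[#../###/###/#..] end (terminal -1, V#2); searched #../###/#../#.. to 12

H winning at [#../###/#../#..]: True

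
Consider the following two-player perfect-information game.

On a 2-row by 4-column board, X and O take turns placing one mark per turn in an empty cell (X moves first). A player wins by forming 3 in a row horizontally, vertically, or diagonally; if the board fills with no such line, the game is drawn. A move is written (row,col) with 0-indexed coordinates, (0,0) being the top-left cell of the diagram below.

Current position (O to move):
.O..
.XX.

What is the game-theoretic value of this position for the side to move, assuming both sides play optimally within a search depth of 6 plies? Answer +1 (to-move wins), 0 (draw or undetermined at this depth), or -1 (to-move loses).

value(.O../.XX., O) = -1

ply 1, O at .O../.XX. | (0,0)=-1→OO../.XX.*; (0,2)=-1→.OO./.XX.; (0,3)=-1→.O.O/.XX.; (1,0)=-1→.O../OXX.; (1,3)=-1→.O../.XXO
ply 2, X at OO../.XX. | (0,2)=+1→OOX./.XX.*; (0,3)=-1→OO.X/.XX.; (1,0)=+1→OO../XXX.; (1,3)=+1→OO../.XXX
ply 3, O at OOX./.XX. | (0,3)=-1→OOXO/.XX.*; (1,0)=-1→OOX./OXX.; (1,3)=-1→OOX./.XXO
ply 4, X at OOXO/.XX. | (1,0)=+1→OOXO/XXX.*; (1,3)=+1→OOXO/.XXX
ply 5: OOXO/XXX. is terminal -1 (O); from .O../.XX. depth 6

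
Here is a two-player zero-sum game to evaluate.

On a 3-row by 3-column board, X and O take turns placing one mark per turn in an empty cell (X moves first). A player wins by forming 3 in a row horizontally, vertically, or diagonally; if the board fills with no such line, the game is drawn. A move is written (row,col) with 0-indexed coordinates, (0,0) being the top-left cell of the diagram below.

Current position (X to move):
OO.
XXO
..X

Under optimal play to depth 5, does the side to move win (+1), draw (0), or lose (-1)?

value(OO./XXO/..X, X) = 0

[OO./XXO/..X] X move#1: (0,2):+0/OOX/XXO/..X*, (2,0):-1/OO./XXO/X.X, (2,1):-1/OO./XXO/.XX
[OOX/XXO/..X] O move#2: (2,0):+0/OOX/XXO/O.X*, (2,1):-1/OOX/XXO/.OX
[OOX/XXO/O.X] X move#3: (2,1):+0/OOX/XXO/OXX*
[OOX/XXO/OXX] end (terminal +0, O#4); searched OO./XXO/..X to 5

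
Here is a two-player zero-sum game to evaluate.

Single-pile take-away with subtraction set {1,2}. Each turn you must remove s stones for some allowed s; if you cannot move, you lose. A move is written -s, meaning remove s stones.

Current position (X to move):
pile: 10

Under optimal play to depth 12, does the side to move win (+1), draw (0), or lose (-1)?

p1 X@[10]: -1[9]+1* -2[8]-1
p2 O@[9]: -1[8]-1* -2[7]-1
p3 X@[8]: -1[7]-1 -2[6]+1*
p4 O@[6]: -1[5]-1* -2[4]-1
p5 X@[5]: -1[4]-1 -2[3]+1*
p6 O@[3]: -1[2]-1* -2[1]-1
p7 X@[2]: -1[1]-1 -2[0]+1*
p8 O@[0] terminal -1; root [10] d12

value(10, X) = +1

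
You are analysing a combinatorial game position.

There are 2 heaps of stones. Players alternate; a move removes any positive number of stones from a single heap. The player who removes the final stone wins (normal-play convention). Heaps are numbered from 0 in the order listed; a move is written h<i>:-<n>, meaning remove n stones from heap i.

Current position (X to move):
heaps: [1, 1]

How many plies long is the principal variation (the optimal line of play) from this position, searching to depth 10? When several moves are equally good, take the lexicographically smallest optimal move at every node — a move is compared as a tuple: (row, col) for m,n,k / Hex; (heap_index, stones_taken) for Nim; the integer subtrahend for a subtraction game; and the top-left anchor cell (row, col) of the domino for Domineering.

p1 X@[(1,1)]: h0:-1[(0,1)]-1* h1:-1[(1,0)]-1
p2 O@[(0,1)]: h1:-1[(0,0)]+1*
p3 X@[(0,0)] terminal -1; root [(1,1)] d10

PV length from [(1,1)]: 2 plies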